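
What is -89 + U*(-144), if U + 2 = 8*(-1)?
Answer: 1351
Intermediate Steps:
U = -10 (U = -2 + 8*(-1) = -2 - 8 = -10)
-89 + U*(-144) = -89 - 10*(-144) = -89 + 1440 = 1351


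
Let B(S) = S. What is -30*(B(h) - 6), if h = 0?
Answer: 180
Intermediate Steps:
-30*(B(h) - 6) = -30*(0 - 6) = -30*(-6) = 180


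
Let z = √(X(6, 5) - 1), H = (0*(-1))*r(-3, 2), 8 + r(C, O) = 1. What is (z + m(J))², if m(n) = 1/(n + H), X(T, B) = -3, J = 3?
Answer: -35/9 + 4*I/3 ≈ -3.8889 + 1.3333*I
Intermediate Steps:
r(C, O) = -7 (r(C, O) = -8 + 1 = -7)
H = 0 (H = (0*(-1))*(-7) = 0*(-7) = 0)
m(n) = 1/n (m(n) = 1/(n + 0) = 1/n)
z = 2*I (z = √(-3 - 1) = √(-4) = 2*I ≈ 2.0*I)
(z + m(J))² = (2*I + 1/3)² = (2*I + ⅓)² = (⅓ + 2*I)²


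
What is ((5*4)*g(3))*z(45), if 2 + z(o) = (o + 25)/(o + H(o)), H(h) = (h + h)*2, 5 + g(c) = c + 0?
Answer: 608/9 ≈ 67.556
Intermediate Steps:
g(c) = -5 + c (g(c) = -5 + (c + 0) = -5 + c)
H(h) = 4*h (H(h) = (2*h)*2 = 4*h)
z(o) = -2 + (25 + o)/(5*o) (z(o) = -2 + (o + 25)/(o + 4*o) = -2 + (25 + o)/((5*o)) = -2 + (25 + o)*(1/(5*o)) = -2 + (25 + o)/(5*o))
((5*4)*g(3))*z(45) = ((5*4)*(-5 + 3))*(-9/5 + 5/45) = (20*(-2))*(-9/5 + 5*(1/45)) = -40*(-9/5 + 1/9) = -40*(-76/45) = 608/9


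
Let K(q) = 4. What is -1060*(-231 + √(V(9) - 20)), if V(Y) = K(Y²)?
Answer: 244860 - 4240*I ≈ 2.4486e+5 - 4240.0*I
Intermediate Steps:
V(Y) = 4
-1060*(-231 + √(V(9) - 20)) = -1060*(-231 + √(4 - 20)) = -1060*(-231 + √(-16)) = -1060*(-231 + 4*I) = 244860 - 4240*I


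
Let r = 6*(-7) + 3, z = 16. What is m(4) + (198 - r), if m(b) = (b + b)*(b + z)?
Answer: 397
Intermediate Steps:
r = -39 (r = -42 + 3 = -39)
m(b) = 2*b*(16 + b) (m(b) = (b + b)*(b + 16) = (2*b)*(16 + b) = 2*b*(16 + b))
m(4) + (198 - r) = 2*4*(16 + 4) + (198 - 1*(-39)) = 2*4*20 + (198 + 39) = 160 + 237 = 397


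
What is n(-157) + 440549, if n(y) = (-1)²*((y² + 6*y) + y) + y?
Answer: 463942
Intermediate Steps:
n(y) = y² + 8*y (n(y) = 1*(y² + 7*y) + y = (y² + 7*y) + y = y² + 8*y)
n(-157) + 440549 = -157*(8 - 157) + 440549 = -157*(-149) + 440549 = 23393 + 440549 = 463942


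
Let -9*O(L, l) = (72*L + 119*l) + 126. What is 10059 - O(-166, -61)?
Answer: 71446/9 ≈ 7938.4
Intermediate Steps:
O(L, l) = -14 - 8*L - 119*l/9 (O(L, l) = -((72*L + 119*l) + 126)/9 = -(126 + 72*L + 119*l)/9 = -14 - 8*L - 119*l/9)
10059 - O(-166, -61) = 10059 - (-14 - 8*(-166) - 119/9*(-61)) = 10059 - (-14 + 1328 + 7259/9) = 10059 - 1*19085/9 = 10059 - 19085/9 = 71446/9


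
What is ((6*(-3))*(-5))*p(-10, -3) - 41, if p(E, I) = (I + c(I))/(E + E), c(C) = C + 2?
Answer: -23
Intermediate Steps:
c(C) = 2 + C
p(E, I) = (2 + 2*I)/(2*E) (p(E, I) = (I + (2 + I))/(E + E) = (2 + 2*I)/((2*E)) = (2 + 2*I)*(1/(2*E)) = (2 + 2*I)/(2*E))
((6*(-3))*(-5))*p(-10, -3) - 41 = ((6*(-3))*(-5))*((1 - 3)/(-10)) - 41 = (-18*(-5))*(-⅒*(-2)) - 41 = 90*(⅕) - 41 = 18 - 41 = -23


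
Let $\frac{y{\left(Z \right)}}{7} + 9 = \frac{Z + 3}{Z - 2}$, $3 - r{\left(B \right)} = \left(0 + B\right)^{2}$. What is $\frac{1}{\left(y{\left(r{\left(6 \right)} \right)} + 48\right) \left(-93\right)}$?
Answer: $\frac{1}{837} \approx 0.0011947$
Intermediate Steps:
$r{\left(B \right)} = 3 - B^{2}$ ($r{\left(B \right)} = 3 - \left(0 + B\right)^{2} = 3 - B^{2}$)
$y{\left(Z \right)} = -63 + \frac{7 \left(3 + Z\right)}{-2 + Z}$ ($y{\left(Z \right)} = -63 + 7 \frac{Z + 3}{Z - 2} = -63 + 7 \frac{3 + Z}{-2 + Z} = -63 + \frac{7 \left(3 + Z\right)}{-2 + Z}$)
$\frac{1}{\left(y{\left(r{\left(6 \right)} \right)} + 48\right) \left(-93\right)} = \frac{1}{\left(\frac{7 \left(21 - 8 \left(3 - 6^{2}\right)\right)}{-2 + \left(3 - 6^{2}\right)} + 48\right) \left(-93\right)} = \frac{1}{\left(\frac{7 \left(21 - 8 \left(3 - 36\right)\right)}{-2 + \left(3 - 36\right)} + 48\right) \left(-93\right)} = \frac{1}{\left(\frac{7 \left(21 - -264\right)}{-2 - 33} + 48\right) \left(-93\right)} = \frac{1}{\left(\frac{7 \left(21 + 264\right)}{-35} + 48\right) \left(-93\right)} = \frac{1}{\left(7 \left(- \frac{1}{35}\right) 285 + 48\right) \left(-93\right)} = \frac{1}{\left(-57 + 48\right) \left(-93\right)} = \frac{1}{\left(-9\right) \left(-93\right)} = \frac{1}{837}$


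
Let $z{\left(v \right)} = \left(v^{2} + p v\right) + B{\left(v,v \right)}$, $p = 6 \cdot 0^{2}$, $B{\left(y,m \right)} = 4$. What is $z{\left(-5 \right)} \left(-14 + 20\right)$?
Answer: $174$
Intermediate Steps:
$p = 0$ ($p = 6 \cdot 0 = 0$)
$z{\left(v \right)} = 4 + v^{2}$ ($z{\left(v \right)} = \left(v^{2} + 0 v\right) + 4 = \left(v^{2} + 0\right) + 4 = v^{2} + 4 = 4 + v^{2}$)
$z{\left(-5 \right)} \left(-14 + 20\right) = \left(4 + \left(-5\right)^{2}\right) \left(-14 + 20\right) = \left(4 + 25\right) 6 = 29 \cdot 6 = 174$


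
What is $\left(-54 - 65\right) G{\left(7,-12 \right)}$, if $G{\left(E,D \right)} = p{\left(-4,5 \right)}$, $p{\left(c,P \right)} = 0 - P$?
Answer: $595$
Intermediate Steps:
$p{\left(c,P \right)} = - P$
$G{\left(E,D \right)} = -5$ ($G{\left(E,D \right)} = \left(-1\right) 5 = -5$)
$\left(-54 - 65\right) G{\left(7,-12 \right)} = \left(-54 - 65\right) \left(-5\right) = \left(-119\right) \left(-5\right) = 595$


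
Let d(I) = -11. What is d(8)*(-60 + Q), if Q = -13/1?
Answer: 803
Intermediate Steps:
Q = -13 (Q = -13*1 = -13)
d(8)*(-60 + Q) = -11*(-60 - 13) = -11*(-73) = 803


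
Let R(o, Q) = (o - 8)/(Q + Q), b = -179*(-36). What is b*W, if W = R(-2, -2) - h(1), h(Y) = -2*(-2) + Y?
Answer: -16110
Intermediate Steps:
b = 6444
R(o, Q) = (-8 + o)/(2*Q) (R(o, Q) = (-8 + o)/((2*Q)) = (-8 + o)*(1/(2*Q)) = (-8 + o)/(2*Q))
h(Y) = 4 + Y
W = -5/2 (W = (1/2)*(-8 - 2)/(-2) - (4 + 1) = (1/2)*(-1/2)*(-10) - 1*5 = 5/2 - 5 = -5/2 ≈ -2.5000)
b*W = 6444*(-5/2) = -16110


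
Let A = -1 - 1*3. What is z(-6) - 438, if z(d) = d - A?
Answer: -440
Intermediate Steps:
A = -4 (A = -1 - 3 = -4)
z(d) = 4 + d (z(d) = d - 1*(-4) = d + 4 = 4 + d)
z(-6) - 438 = (4 - 6) - 438 = -2 - 438 = -440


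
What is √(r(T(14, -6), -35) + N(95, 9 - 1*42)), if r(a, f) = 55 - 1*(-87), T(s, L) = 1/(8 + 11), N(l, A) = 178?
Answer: 8*√5 ≈ 17.889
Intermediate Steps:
T(s, L) = 1/19
r(a, f) = 142 (r(a, f) = 55 + 87 = 142)
√(r(T(14, -6), -35) + N(95, 9 - 1*42)) = √(142 + 178) = √320 = 8*√5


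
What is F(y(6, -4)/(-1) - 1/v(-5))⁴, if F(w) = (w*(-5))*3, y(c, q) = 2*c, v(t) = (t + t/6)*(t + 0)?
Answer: 1593376788431376/1500625 ≈ 1.0618e+9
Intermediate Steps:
v(t) = 7*t²/6 (v(t) = (t + t*(⅙))*t = (t + t/6)*t = (7*t/6)*t = 7*t²/6)
F(w) = -15*w (F(w) = -5*w*3 = -15*w)
F(y(6, -4)/(-1) - 1/v(-5))⁴ = (-15*((2*6)/(-1) - 1/((7/6)*(-5)²)))⁴ = (-15*(12*(-1) - 1/((7/6)*25)))⁴ = (-15*(-12 - 1/175/6))⁴ = (-15*(-12 - 1*6/175))⁴ = (-15*(-12 - 6/175))⁴ = (-15*(-2106/175))⁴ = (6318/35)⁴ = 1593376788431376/1500625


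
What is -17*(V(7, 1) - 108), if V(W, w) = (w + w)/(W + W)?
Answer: 12835/7 ≈ 1833.6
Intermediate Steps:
V(W, w) = w/W (V(W, w) = (2*w)/((2*W)) = (2*w)*(1/(2*W)) = w/W)
-17*(V(7, 1) - 108) = -17*(1/7 - 108) = -17*(1*(⅐) - 108) = -17*(⅐ - 108) = -17*(-755/7) = 12835/7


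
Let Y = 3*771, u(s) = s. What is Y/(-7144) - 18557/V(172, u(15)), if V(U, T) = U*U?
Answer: -25124875/26418512 ≈ -0.95103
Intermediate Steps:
V(U, T) = U²
Y = 2313
Y/(-7144) - 18557/V(172, u(15)) = 2313/(-7144) - 18557/(172²) = 2313*(-1/7144) - 18557/29584 = -2313/7144 - 18557*1/29584 = -2313/7144 - 18557/29584 = -25124875/26418512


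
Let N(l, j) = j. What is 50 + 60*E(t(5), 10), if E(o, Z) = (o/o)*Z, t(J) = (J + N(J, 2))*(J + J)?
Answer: 650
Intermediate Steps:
t(J) = 2*J*(2 + J) (t(J) = (J + 2)*(J + J) = (2 + J)*(2*J) = 2*J*(2 + J))
E(o, Z) = Z (E(o, Z) = 1*Z = Z)
50 + 60*E(t(5), 10) = 50 + 60*10 = 50 + 600 = 650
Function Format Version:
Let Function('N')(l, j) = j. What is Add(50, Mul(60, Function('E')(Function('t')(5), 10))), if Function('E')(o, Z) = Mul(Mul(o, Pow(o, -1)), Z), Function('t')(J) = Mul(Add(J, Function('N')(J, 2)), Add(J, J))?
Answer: 650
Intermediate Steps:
Function('t')(J) = Mul(2, J, Add(2, J)) (Function('t')(J) = Mul(Add(J, 2), Add(J, J)) = Mul(Add(2, J), Mul(2, J)) = Mul(2, J, Add(2, J)))
Function('E')(o, Z) = Z (Function('E')(o, Z) = Mul(1, Z) = Z)
Add(50, Mul(60, Function('E')(Function('t')(5), 10))) = Add(50, Mul(60, 10)) = Add(50, 600) = 650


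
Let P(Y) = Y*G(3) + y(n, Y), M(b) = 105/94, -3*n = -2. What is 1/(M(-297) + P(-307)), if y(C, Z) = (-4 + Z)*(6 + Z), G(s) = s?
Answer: 94/8712965 ≈ 1.0789e-5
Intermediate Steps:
n = 2/3 (n = -1/3*(-2) = 2/3 ≈ 0.66667)
M(b) = 105/94 (M(b) = 105*(1/94) = 105/94)
P(Y) = -24 + Y**2 + 5*Y (P(Y) = Y*3 + (-24 + Y**2 + 2*Y) = 3*Y + (-24 + Y**2 + 2*Y) = -24 + Y**2 + 5*Y)
1/(M(-297) + P(-307)) = 1/(105/94 + (-24 + (-307)**2 + 5*(-307))) = 1/(105/94 + (-24 + 94249 - 1535)) = 1/(105/94 + 92690) = 1/(8712965/94) = 94/8712965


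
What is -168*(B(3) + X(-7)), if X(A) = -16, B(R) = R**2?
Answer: 1176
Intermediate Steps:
-168*(B(3) + X(-7)) = -168*(3**2 - 16) = -168*(9 - 16) = -168*(-7) = 1176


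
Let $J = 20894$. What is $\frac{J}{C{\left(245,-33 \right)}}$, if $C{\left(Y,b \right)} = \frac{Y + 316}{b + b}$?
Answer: $- \frac{41788}{17} \approx -2458.1$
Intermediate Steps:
$C{\left(Y,b \right)} = \frac{316 + Y}{2 b}$
$\frac{J}{C{\left(245,-33 \right)}} = \frac{20894}{\frac{1}{2} \frac{1}{-33} \left(316 + 245\right)} = \frac{20894}{\frac{1}{2} \left(- \frac{1}{33}\right) 561} = \frac{20894}{- \frac{17}{2}} = 20894 \left(- \frac{2}{17}\right) = - \frac{41788}{17}$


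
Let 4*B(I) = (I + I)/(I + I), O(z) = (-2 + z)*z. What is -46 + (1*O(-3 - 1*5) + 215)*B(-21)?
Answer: 111/4 ≈ 27.750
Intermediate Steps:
O(z) = z*(-2 + z)
B(I) = 1/4 (B(I) = ((I + I)/(I + I))/4 = ((2*I)/((2*I)))/4 = ((2*I)*(1/(2*I)))/4 = (1/4)*1 = 1/4)
-46 + (1*O(-3 - 1*5) + 215)*B(-21) = -46 + (1*((-3 - 1*5)*(-2 + (-3 - 1*5))) + 215)*(1/4) = -46 + (1*((-3 - 5)*(-2 + (-3 - 5))) + 215)*(1/4) = -46 + (1*(-8*(-2 - 8)) + 215)*(1/4) = -46 + (1*(-8*(-10)) + 215)*(1/4) = -46 + (1*80 + 215)*(1/4) = -46 + (80 + 215)*(1/4) = -46 + 295*(1/4) = -46 + 295/4 = 111/4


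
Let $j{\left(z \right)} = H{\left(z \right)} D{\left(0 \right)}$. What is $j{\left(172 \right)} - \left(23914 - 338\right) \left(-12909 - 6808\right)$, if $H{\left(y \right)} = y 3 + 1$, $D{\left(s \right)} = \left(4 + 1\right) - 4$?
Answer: $464848509$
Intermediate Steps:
$D{\left(s \right)} = 1$ ($D{\left(s \right)} = 5 - 4 = 1$)
$H{\left(y \right)} = 1 + 3 y$ ($H{\left(y \right)} = 3 y + 1 = 1 + 3 y$)
$j{\left(z \right)} = 1 + 3 z$ ($j{\left(z \right)} = \left(1 + 3 z\right) 1 = 1 + 3 z$)
$j{\left(172 \right)} - \left(23914 - 338\right) \left(-12909 - 6808\right) = \left(1 + 3 \cdot 172\right) - \left(23914 - 338\right) \left(-12909 - 6808\right) = \left(1 + 516\right) - 23576 \left(-12909 - 6808\right) = 517 - 23576 \left(-19717\right) = 517 - -464847992 = 517 + 464847992 = 464848509$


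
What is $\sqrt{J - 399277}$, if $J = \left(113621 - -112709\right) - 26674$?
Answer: $i \sqrt{199621} \approx 446.79 i$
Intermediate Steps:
$J = 199656$ ($J = \left(113621 + 112709\right) - 26674 = 226330 - 26674 = 199656$)
$\sqrt{J - 399277} = \sqrt{199656 - 399277} = \sqrt{-199621} = i \sqrt{199621}$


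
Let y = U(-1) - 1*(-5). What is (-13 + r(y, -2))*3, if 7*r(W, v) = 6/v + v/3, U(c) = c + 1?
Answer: -284/7 ≈ -40.571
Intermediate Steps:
U(c) = 1 + c
y = 5 (y = (1 - 1) - 1*(-5) = 0 + 5 = 5)
r(W, v) = v/21 + 6/(7*v) (r(W, v) = (6/v + v/3)/7 = v/21 + 6/(7*v))
(-13 + r(y, -2))*3 = (-13 + (1/21)*(18 + (-2)**2)/(-2))*3 = (-13 + (1/21)*(-1/2)*(18 + 4))*3 = (-13 + (1/21)*(-1/2)*22)*3 = (-13 - 11/21)*3 = -284/21*3 = -284/7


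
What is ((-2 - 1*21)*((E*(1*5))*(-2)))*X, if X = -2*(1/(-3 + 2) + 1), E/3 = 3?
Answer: 0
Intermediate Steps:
E = 9 (E = 3*3 = 9)
X = 0 (X = -2*(1/(-1) + 1) = -2*(-1 + 1) = -2*0 = 0)
((-2 - 1*21)*((E*(1*5))*(-2)))*X = ((-2 - 1*21)*((9*(1*5))*(-2)))*0 = ((-2 - 21)*((9*5)*(-2)))*0 = -1035*(-2)*0 = -23*(-90)*0 = 2070*0 = 0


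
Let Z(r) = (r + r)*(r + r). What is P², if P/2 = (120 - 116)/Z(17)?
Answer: 4/83521 ≈ 4.7892e-5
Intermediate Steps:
Z(r) = 4*r² (Z(r) = (2*r)*(2*r) = 4*r²)
P = 2/289 (P = 2*((120 - 116)/((4*17²))) = 2*(4/((4*289))) = 2*(4/1156) = 2*(4*(1/1156)) = 2*(1/289) = 2/289 ≈ 0.0069204)
P² = (2/289)² = 4/83521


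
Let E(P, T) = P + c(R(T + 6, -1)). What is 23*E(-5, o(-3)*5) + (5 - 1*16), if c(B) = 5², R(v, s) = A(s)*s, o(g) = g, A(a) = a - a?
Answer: 449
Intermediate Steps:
A(a) = 0
R(v, s) = 0 (R(v, s) = 0*s = 0)
c(B) = 25
E(P, T) = 25 + P (E(P, T) = P + 25 = 25 + P)
23*E(-5, o(-3)*5) + (5 - 1*16) = 23*(25 - 5) + (5 - 1*16) = 23*20 + (5 - 16) = 460 - 11 = 449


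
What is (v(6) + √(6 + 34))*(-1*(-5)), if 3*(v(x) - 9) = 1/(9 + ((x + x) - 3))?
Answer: 2435/54 + 10*√10 ≈ 76.715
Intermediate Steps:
v(x) = 9 + 1/(3*(6 + 2*x)) (v(x) = 9 + 1/(3*(9 + ((x + x) - 3))) = 9 + 1/(3*(9 + (2*x - 3))) = 9 + 1/(3*(9 + (-3 + 2*x))) = 9 + 1/(3*(6 + 2*x)))
(v(6) + √(6 + 34))*(-1*(-5)) = ((163 + 54*6)/(6*(3 + 6)) + √(6 + 34))*(-1*(-5)) = ((⅙)*(163 + 324)/9 + √40)*5 = ((⅙)*(⅑)*487 + 2*√10)*5 = (487/54 + 2*√10)*5 = 2435/54 + 10*√10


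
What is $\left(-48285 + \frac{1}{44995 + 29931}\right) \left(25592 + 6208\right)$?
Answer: $- \frac{57523050353100}{37463} \approx -1.5355 \cdot 10^{9}$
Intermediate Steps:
$\left(-48285 + \frac{1}{44995 + 29931}\right) \left(25592 + 6208\right) = \left(-48285 + \frac{1}{74926}\right) 31800 = \left(- \frac{3617801909}{74926}\right) 31800 = - \frac{57523050353100}{37463}$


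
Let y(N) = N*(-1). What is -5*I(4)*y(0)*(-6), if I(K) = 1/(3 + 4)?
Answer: 0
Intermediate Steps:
y(N) = -N
I(K) = ⅐ (I(K) = 1/7 = ⅐)
-5*I(4)*y(0)*(-6) = -5*(-1*0)/7*(-6) = -5*0/7*(-6) = -5*0*(-6) = 0*(-6) = 0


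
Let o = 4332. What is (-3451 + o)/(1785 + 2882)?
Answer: 881/4667 ≈ 0.18877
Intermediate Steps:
(-3451 + o)/(1785 + 2882) = (-3451 + 4332)/(1785 + 2882) = 881/4667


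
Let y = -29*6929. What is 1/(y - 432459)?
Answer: -1/633400 ≈ -1.5788e-6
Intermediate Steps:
y = -200941
1/(y - 432459) = 1/(-200941 - 432459) = 1/(-633400) = -1/633400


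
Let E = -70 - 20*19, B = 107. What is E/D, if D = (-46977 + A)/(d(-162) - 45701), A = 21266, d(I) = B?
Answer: -20517300/25711 ≈ -798.00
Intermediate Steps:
d(I) = 107
E = -450 (E = -70 - 380 = -450)
D = 25711/45594 (D = (-46977 + 21266)/(107 - 45701) = -25711/(-45594) = -25711*(-1/45594) = 25711/45594 ≈ 0.56391)
E/D = -450/25711/45594 = -450*45594/25711 = -20517300/25711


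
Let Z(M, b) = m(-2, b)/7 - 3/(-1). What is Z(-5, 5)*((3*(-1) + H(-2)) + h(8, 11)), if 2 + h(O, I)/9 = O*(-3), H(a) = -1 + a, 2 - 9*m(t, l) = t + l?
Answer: -15040/21 ≈ -716.19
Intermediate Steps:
m(t, l) = 2/9 - l/9 - t/9 (m(t, l) = 2/9 - (t + l)/9 = 2/9 - (l + t)/9 = 2/9 + (-l/9 - t/9) = 2/9 - l/9 - t/9)
h(O, I) = -18 - 27*O (h(O, I) = -18 + 9*(O*(-3)) = -18 + 9*(-3*O) = -18 - 27*O)
Z(M, b) = 193/63 - b/63 (Z(M, b) = (2/9 - b/9 - 1/9*(-2))/7 - 3/(-1) = (2/9 - b/9 + 2/9)*(1/7) - 3*(-1) = (4/9 - b/9)*(1/7) + 3 = (4/63 - b/63) + 3 = 193/63 - b/63)
Z(-5, 5)*((3*(-1) + H(-2)) + h(8, 11)) = (193/63 - 1/63*5)*((3*(-1) + (-1 - 2)) + (-18 - 27*8)) = (193/63 - 5/63)*((-3 - 3) + (-18 - 216)) = 188*(-6 - 234)/63 = (188/63)*(-240) = -15040/21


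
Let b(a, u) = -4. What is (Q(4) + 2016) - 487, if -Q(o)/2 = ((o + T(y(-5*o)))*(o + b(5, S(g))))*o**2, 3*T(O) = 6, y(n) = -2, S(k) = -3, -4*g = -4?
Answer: 1529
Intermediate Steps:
g = 1 (g = -1/4*(-4) = 1)
T(O) = 2 (T(O) = (1/3)*6 = 2)
Q(o) = -2*o**2*(-4 + o)*(2 + o) (Q(o) = -2*(o + 2)*(o - 4)*o**2 = -2*(2 + o)*(-4 + o)*o**2 = -2*(-4 + o)*(2 + o)*o**2 = -2*o**2*(-4 + o)*(2 + o))
(Q(4) + 2016) - 487 = (2*4**2*(8 - 1*4**2 + 2*4) + 2016) - 487 = (2*16*(8 - 1*16 + 8) + 2016) - 487 = (2*16*(8 - 16 + 8) + 2016) - 487 = (2*16*0 + 2016) - 487 = (0 + 2016) - 487 = 2016 - 487 = 1529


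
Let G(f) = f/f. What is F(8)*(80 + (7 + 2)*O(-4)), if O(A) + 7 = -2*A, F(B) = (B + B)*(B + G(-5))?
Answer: 12816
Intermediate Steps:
G(f) = 1
F(B) = 2*B*(1 + B) (F(B) = (B + B)*(B + 1) = (2*B)*(1 + B) = 2*B*(1 + B))
O(A) = -7 - 2*A
F(8)*(80 + (7 + 2)*O(-4)) = (2*8*(1 + 8))*(80 + (7 + 2)*(-7 - 2*(-4))) = (2*8*9)*(80 + 9*(-7 + 8)) = 144*(80 + 9*1) = 144*(80 + 9) = 144*89 = 12816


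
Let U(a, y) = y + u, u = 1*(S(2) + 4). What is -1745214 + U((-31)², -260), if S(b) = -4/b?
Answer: -1745472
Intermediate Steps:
u = 2 (u = 1*(-4/2 + 4) = 1*(-4*½ + 4) = 1*(-2 + 4) = 1*2 = 2)
U(a, y) = 2 + y (U(a, y) = y + 2 = 2 + y)
-1745214 + U((-31)², -260) = -1745214 + (2 - 260) = -1745214 - 258 = -1745472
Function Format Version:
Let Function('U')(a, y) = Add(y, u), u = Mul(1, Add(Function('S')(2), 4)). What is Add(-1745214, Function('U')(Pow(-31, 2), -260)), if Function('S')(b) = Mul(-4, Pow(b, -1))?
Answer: -1745472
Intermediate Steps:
u = 2 (u = Mul(1, Add(Mul(-4, Pow(2, -1)), 4)) = Mul(1, Add(Mul(-4, Rational(1, 2)), 4)) = Mul(1, Add(-2, 4)) = Mul(1, 2) = 2)
Function('U')(a, y) = Add(2, y) (Function('U')(a, y) = Add(y, 2) = Add(2, y))
Add(-1745214, Function('U')(Pow(-31, 2), -260)) = Add(-1745214, Add(2, -260)) = Add(-1745214, -258) = -1745472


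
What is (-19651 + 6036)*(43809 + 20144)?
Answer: -870720095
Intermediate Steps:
(-19651 + 6036)*(43809 + 20144) = -13615*63953 = -870720095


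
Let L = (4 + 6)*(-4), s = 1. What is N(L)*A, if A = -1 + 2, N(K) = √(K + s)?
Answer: I*√39 ≈ 6.245*I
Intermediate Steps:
L = -40 (L = 10*(-4) = -40)
N(K) = √(1 + K) (N(K) = √(K + 1) = √(1 + K))
A = 1
N(L)*A = √(1 - 40)*1 = √(-39)*1 = (I*√39)*1 = I*√39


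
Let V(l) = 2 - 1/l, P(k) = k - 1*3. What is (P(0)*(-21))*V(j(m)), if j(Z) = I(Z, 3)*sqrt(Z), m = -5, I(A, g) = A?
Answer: 126 - 63*I*sqrt(5)/25 ≈ 126.0 - 5.6349*I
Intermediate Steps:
P(k) = -3 + k (P(k) = k - 3 = -3 + k)
j(Z) = Z**(3/2) (j(Z) = Z*sqrt(Z) = Z**(3/2))
V(l) = 2 - 1/l
(P(0)*(-21))*V(j(m)) = ((-3 + 0)*(-21))*(2 - 1/((-5)**(3/2))) = (-3*(-21))*(2 - 1/((-5*I*sqrt(5)))) = 63*(2 - I*sqrt(5)/25) = 126 - 63*I*sqrt(5)/25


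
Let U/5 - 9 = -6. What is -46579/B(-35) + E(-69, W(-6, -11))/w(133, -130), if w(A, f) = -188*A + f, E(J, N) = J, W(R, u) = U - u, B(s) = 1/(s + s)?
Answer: 27316720363/8378 ≈ 3.2605e+6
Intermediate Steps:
U = 15 (U = 45 + 5*(-6) = 45 - 30 = 15)
B(s) = 1/(2*s)
W(R, u) = 15 - u
w(A, f) = f - 188*A
-46579/B(-35) + E(-69, W(-6, -11))/w(133, -130) = -46579/((½)/(-35)) - 69/(-130 - 188*133) = -46579/((½)*(-1/35)) - 69/(-130 - 25004) = -46579/(-1/70) - 69/(-25134) = -46579*(-70) - 69*(-1/25134) = 3260530 + 23/8378 = 27316720363/8378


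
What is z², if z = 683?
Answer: 466489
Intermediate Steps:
z² = 683² = 466489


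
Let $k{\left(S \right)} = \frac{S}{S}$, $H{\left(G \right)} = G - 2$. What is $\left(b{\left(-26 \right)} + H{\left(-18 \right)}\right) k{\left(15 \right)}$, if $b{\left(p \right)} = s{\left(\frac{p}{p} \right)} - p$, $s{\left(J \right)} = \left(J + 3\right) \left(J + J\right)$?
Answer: $14$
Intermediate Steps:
$s{\left(J \right)} = 2 J \left(3 + J\right)$ ($s{\left(J \right)} = \left(3 + J\right) 2 J = 2 J \left(3 + J\right)$)
$H{\left(G \right)} = -2 + G$ ($H{\left(G \right)} = G - 2 = -2 + G$)
$b{\left(p \right)} = 8 - p$ ($b{\left(p \right)} = 2 \frac{p}{p} \left(3 + \frac{p}{p}\right) - p = 2 \cdot 1 \left(3 + 1\right) - p = 2 \cdot 1 \cdot 4 - p = 8 - p$)
$k{\left(S \right)} = 1$
$\left(b{\left(-26 \right)} + H{\left(-18 \right)}\right) k{\left(15 \right)} = \left(\left(8 - -26\right) - 20\right) 1 = \left(\left(8 + 26\right) - 20\right) 1 = \left(34 - 20\right) 1 = 14 \cdot 1 = 14$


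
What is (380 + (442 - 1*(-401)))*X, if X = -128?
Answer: -156544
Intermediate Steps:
(380 + (442 - 1*(-401)))*X = (380 + (442 - 1*(-401)))*(-128) = (380 + (442 + 401))*(-128) = (380 + 843)*(-128) = 1223*(-128) = -156544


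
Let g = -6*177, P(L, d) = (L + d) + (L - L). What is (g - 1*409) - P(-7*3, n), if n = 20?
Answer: -1470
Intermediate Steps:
P(L, d) = L + d (P(L, d) = (L + d) + 0 = L + d)
g = -1062
(g - 1*409) - P(-7*3, n) = (-1062 - 1*409) - (-7*3 + 20) = (-1062 - 409) - (-21 + 20) = -1471 - 1*(-1) = -1471 + 1 = -1470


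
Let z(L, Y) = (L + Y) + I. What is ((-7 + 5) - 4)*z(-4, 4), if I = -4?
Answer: 24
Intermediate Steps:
z(L, Y) = -4 + L + Y (z(L, Y) = (L + Y) - 4 = -4 + L + Y)
((-7 + 5) - 4)*z(-4, 4) = ((-7 + 5) - 4)*(-4 - 4 + 4) = (-2 - 4)*(-4) = -6*(-4) = 24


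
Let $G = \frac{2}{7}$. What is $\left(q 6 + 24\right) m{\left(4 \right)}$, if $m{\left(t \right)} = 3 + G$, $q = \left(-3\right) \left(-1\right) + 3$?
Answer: $\frac{1380}{7} \approx 197.14$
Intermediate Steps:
$G = \frac{2}{7}$ ($G = 2 \cdot \frac{1}{7} = \frac{2}{7} \approx 0.28571$)
$q = 6$ ($q = 3 + 3 = 6$)
$m{\left(t \right)} = \frac{23}{7}$ ($m{\left(t \right)} = 3 + \frac{2}{7} = \frac{23}{7}$)
$\left(q 6 + 24\right) m{\left(4 \right)} = \left(6 \cdot 6 + 24\right) \frac{23}{7} = \left(36 + 24\right) \frac{23}{7} = 60 \cdot \frac{23}{7} = \frac{1380}{7}$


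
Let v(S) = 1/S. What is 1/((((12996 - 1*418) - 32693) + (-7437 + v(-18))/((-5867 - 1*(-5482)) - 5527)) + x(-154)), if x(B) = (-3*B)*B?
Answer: -106416/9711709541 ≈ -1.0957e-5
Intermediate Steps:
x(B) = -3*B²
1/((((12996 - 1*418) - 32693) + (-7437 + v(-18))/((-5867 - 1*(-5482)) - 5527)) + x(-154)) = 1/((((12996 - 1*418) - 32693) + (-7437 + 1/(-18))/((-5867 - 1*(-5482)) - 5527)) - 3*(-154)²) = 1/((((12996 - 418) - 32693) + (-7437 - 1/18)/((-5867 + 5482) - 5527)) - 3*23716) = 1/(((12578 - 32693) - 133867/(18*(-385 - 5527))) - 71148) = 1/((-20115 - 133867/18/(-5912)) - 71148) = 1/((-20115 - 133867/18*(-1/5912)) - 71148) = 1/((-20115 + 133867/106416) - 71148) = 1/(-2140423973/106416 - 71148) = 1/(-9711709541/106416) = -106416/9711709541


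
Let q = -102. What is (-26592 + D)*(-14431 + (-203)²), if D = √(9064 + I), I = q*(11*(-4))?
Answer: -712080576 + 1178232*√7 ≈ -7.0896e+8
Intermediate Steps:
I = 4488 (I = -1122*(-4) = -102*(-44) = 4488)
D = 44*√7 (D = √(9064 + 4488) = √13552 = 44*√7 ≈ 116.41)
(-26592 + D)*(-14431 + (-203)²) = (-26592 + 44*√7)*(-14431 + (-203)²) = (-26592 + 44*√7)*(-14431 + 41209) = (-26592 + 44*√7)*26778 = -712080576 + 1178232*√7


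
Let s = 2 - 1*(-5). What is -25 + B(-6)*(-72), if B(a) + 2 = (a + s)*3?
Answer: -97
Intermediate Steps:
s = 7 (s = 2 + 5 = 7)
B(a) = 19 + 3*a (B(a) = -2 + (a + 7)*3 = -2 + (7 + a)*3 = -2 + (21 + 3*a) = 19 + 3*a)
-25 + B(-6)*(-72) = -25 + (19 + 3*(-6))*(-72) = -25 + (19 - 18)*(-72) = -25 + 1*(-72) = -25 - 72 = -97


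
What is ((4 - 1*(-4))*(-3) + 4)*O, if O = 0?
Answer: 0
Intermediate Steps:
((4 - 1*(-4))*(-3) + 4)*O = ((4 - 1*(-4))*(-3) + 4)*0 = ((4 + 4)*(-3) + 4)*0 = (8*(-3) + 4)*0 = (-24 + 4)*0 = -20*0 = 0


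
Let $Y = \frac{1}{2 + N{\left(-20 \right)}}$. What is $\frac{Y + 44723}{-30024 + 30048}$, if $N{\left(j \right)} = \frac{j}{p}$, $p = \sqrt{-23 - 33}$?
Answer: $\frac{436051}{234} - \frac{5 i \sqrt{14}}{1872} \approx 1863.5 - 0.0099937 i$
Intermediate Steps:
$p = 2 i \sqrt{14}$ ($p = \sqrt{-56} = 2 i \sqrt{14} \approx 7.4833 i$)
$N{\left(j \right)} = - \frac{i j \sqrt{14}}{28}$ ($N{\left(j \right)} = \frac{j}{2 i \sqrt{14}} = j \left(- \frac{i \sqrt{14}}{28}\right) = - \frac{i j \sqrt{14}}{28}$)
$Y = \frac{1}{2 + \frac{5 i \sqrt{14}}{7}}$ ($Y = \frac{1}{2 - \frac{1}{28} i \left(-20\right) \sqrt{14}} = \frac{1}{2 + \frac{5 i \sqrt{14}}{7}} \approx 0.17949 - 0.23985 i$)
$\frac{Y + 44723}{-30024 + 30048} = \frac{\left(\frac{7}{39} - \frac{5 i \sqrt{14}}{78}\right) + 44723}{-30024 + 30048} = \frac{\frac{1744204}{39} - \frac{5 i \sqrt{14}}{78}}{24} = \left(\frac{1744204}{39} - \frac{5 i \sqrt{14}}{78}\right) \frac{1}{24} = \frac{436051}{234} - \frac{5 i \sqrt{14}}{1872}$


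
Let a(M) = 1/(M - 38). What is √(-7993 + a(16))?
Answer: I*√3868634/22 ≈ 89.404*I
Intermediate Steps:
a(M) = 1/(-38 + M)
√(-7993 + a(16)) = √(-7993 + 1/(-38 + 16)) = √(-7993 + 1/(-22)) = √(-7993 - 1/22) = √(-175847/22) = I*√3868634/22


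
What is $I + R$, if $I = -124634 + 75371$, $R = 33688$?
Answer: $-15575$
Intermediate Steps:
$I = -49263$
$I + R = -49263 + 33688 = -15575$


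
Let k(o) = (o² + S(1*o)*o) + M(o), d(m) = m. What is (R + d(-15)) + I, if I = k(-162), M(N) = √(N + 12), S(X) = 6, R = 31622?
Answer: 56879 + 5*I*√6 ≈ 56879.0 + 12.247*I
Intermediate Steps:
M(N) = √(12 + N)
k(o) = o² + √(12 + o) + 6*o (k(o) = (o² + 6*o) + √(12 + o) = o² + √(12 + o) + 6*o)
I = 25272 + 5*I*√6 (I = (-162)² + √(12 - 162) + 6*(-162) = 26244 + √(-150) - 972 = 26244 + 5*I*√6 - 972 = 25272 + 5*I*√6 ≈ 25272.0 + 12.247*I)
(R + d(-15)) + I = (31622 - 15) + (25272 + 5*I*√6) = 31607 + (25272 + 5*I*√6) = 56879 + 5*I*√6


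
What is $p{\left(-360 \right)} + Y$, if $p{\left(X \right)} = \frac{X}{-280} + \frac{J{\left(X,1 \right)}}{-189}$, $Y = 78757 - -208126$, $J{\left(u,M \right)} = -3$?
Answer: $\frac{18073711}{63} \approx 2.8688 \cdot 10^{5}$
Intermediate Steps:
$Y = 286883$ ($Y = 78757 + 208126 = 286883$)
$p{\left(X \right)} = \frac{1}{63} - \frac{X}{280}$ ($p{\left(X \right)} = \frac{X}{-280} - \frac{3}{-189} = X \left(- \frac{1}{280}\right) - - \frac{1}{63} = - \frac{X}{280} + \frac{1}{63} = \frac{1}{63} - \frac{X}{280}$)
$p{\left(-360 \right)} + Y = \left(\frac{1}{63} - - \frac{9}{7}\right) + 286883 = \left(\frac{1}{63} + \frac{9}{7}\right) + 286883 = \frac{82}{63} + 286883 = \frac{18073711}{63}$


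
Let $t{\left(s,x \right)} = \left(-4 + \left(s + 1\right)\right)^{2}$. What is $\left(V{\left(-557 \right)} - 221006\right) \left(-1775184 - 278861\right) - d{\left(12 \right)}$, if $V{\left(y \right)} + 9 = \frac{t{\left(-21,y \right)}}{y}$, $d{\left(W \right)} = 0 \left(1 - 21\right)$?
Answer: $\frac{252865122040895}{557} \approx 4.5398 \cdot 10^{11}$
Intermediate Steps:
$t{\left(s,x \right)} = \left(-3 + s\right)^{2}$ ($t{\left(s,x \right)} = \left(-4 + \left(1 + s\right)\right)^{2} = \left(-3 + s\right)^{2}$)
$d{\left(W \right)} = 0$ ($d{\left(W \right)} = 0 \left(-20\right) = 0$)
$V{\left(y \right)} = -9 + \frac{576}{y}$ ($V{\left(y \right)} = -9 + \frac{\left(-3 - 21\right)^{2}}{y} = -9 + \frac{\left(-24\right)^{2}}{y} = -9 + \frac{576}{y}$)
$\left(V{\left(-557 \right)} - 221006\right) \left(-1775184 - 278861\right) - d{\left(12 \right)} = \left(\left(-9 + \frac{576}{-557}\right) - 221006\right) \left(-1775184 - 278861\right) - 0 = \left(\left(-9 + 576 \left(- \frac{1}{557}\right)\right) - 221006\right) \left(-2054045\right) + 0 = \left(\left(-9 - \frac{576}{557}\right) - 221006\right) \left(-2054045\right) + 0 = \left(- \frac{5589}{557} - 221006\right) \left(-2054045\right) + 0 = \left(- \frac{123105931}{557}\right) \left(-2054045\right) + 0 = \frac{252865122040895}{557} + 0 = \frac{252865122040895}{557}$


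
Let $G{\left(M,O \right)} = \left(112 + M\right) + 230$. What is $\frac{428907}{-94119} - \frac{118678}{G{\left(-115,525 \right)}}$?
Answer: $- \frac{3755738857}{7121671} \approx -527.37$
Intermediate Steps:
$G{\left(M,O \right)} = 342 + M$
$\frac{428907}{-94119} - \frac{118678}{G{\left(-115,525 \right)}} = \frac{428907}{-94119} - \frac{118678}{342 - 115} = 428907 \left(- \frac{1}{94119}\right) - \frac{118678}{227} = - \frac{142969}{31373} - \frac{118678}{227} = - \frac{3755738857}{7121671}$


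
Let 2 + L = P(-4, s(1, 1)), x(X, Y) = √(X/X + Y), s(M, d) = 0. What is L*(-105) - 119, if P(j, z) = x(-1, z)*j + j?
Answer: 931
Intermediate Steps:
x(X, Y) = √(1 + Y)
P(j, z) = j + j*√(1 + z) (P(j, z) = √(1 + z)*j + j = j*√(1 + z) + j = j + j*√(1 + z))
L = -10 (L = -2 - 4*(1 + √(1 + 0)) = -2 - 4*(1 + √1) = -2 - 4*(1 + 1) = -2 - 4*2 = -2 - 8 = -10)
L*(-105) - 119 = -10*(-105) - 119 = 1050 - 119 = 931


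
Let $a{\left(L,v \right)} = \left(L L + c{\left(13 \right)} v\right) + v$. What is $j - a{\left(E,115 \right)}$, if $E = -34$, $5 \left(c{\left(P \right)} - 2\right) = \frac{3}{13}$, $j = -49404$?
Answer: $- \frac{661834}{13} \approx -50910.0$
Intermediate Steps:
$c{\left(P \right)} = \frac{133}{65}$ ($c{\left(P \right)} = 2 + \frac{3 \cdot \frac{1}{13}}{5} = 2 + \frac{1}{5} \cdot \frac{3}{13} = 2 + \frac{3}{65} = \frac{133}{65}$)
$a{\left(L,v \right)} = L^{2} + \frac{198 v}{65}$ ($a{\left(L,v \right)} = \left(L L + \frac{133 v}{65}\right) + v = \left(L^{2} + \frac{133 v}{65}\right) + v = L^{2} + \frac{198 v}{65}$)
$j - a{\left(E,115 \right)} = -49404 - \left(\left(-34\right)^{2} + \frac{198}{65} \cdot 115\right) = -49404 - \left(1156 + \frac{4554}{13}\right) = -49404 - \frac{19582}{13} = - \frac{661834}{13}$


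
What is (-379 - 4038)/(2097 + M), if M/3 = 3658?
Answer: -4417/13071 ≈ -0.33792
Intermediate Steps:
M = 10974 (M = 3*3658 = 10974)
(-379 - 4038)/(2097 + M) = (-379 - 4038)/(2097 + 10974) = -4417/13071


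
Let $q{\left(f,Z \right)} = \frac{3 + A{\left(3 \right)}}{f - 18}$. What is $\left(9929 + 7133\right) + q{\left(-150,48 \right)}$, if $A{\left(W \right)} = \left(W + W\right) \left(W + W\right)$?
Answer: $\frac{955459}{56} \approx 17062.0$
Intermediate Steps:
$A{\left(W \right)} = 4 W^{2}$ ($A{\left(W \right)} = 2 W 2 W = 4 W^{2}$)
$q{\left(f,Z \right)} = \frac{39}{-18 + f}$ ($q{\left(f,Z \right)} = \frac{3 + 4 \cdot 3^{2}}{f - 18} = \frac{3 + 4 \cdot 9}{-18 + f} = \frac{3 + 36}{-18 + f} = \frac{39}{-18 + f}$)
$\left(9929 + 7133\right) + q{\left(-150,48 \right)} = \left(9929 + 7133\right) + \frac{39}{-18 - 150} = 17062 + \frac{39}{-168} = 17062 + 39 \left(- \frac{1}{168}\right) = 17062 - \frac{13}{56} = \frac{955459}{56}$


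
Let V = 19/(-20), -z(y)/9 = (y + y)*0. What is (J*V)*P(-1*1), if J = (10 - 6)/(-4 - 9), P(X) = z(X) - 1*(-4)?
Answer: 76/65 ≈ 1.1692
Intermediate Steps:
z(y) = 0 (z(y) = -9*(y + y)*0 = -9*2*y*0 = -9*0 = 0)
P(X) = 4 (P(X) = 0 - 1*(-4) = 0 + 4 = 4)
J = -4/13 (J = 4/(-13) = 4*(-1/13) = -4/13 ≈ -0.30769)
V = -19/20 (V = 19*(-1/20) = -19/20 ≈ -0.95000)
(J*V)*P(-1*1) = -4/13*(-19/20)*4 = (19/65)*4 = 76/65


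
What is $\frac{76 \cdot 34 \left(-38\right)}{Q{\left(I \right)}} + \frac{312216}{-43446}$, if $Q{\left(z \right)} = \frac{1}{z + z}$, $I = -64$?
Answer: $\frac{91009006780}{7241} \approx 1.2569 \cdot 10^{7}$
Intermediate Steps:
$Q{\left(z \right)} = \frac{1}{2 z}$
$\frac{76 \cdot 34 \left(-38\right)}{Q{\left(I \right)}} + \frac{312216}{-43446} = \frac{76 \cdot 34 \left(-38\right)}{\frac{1}{2} \frac{1}{-64}} + \frac{312216}{-43446} = \frac{2584 \left(-38\right)}{\frac{1}{2} \left(- \frac{1}{64}\right)} + 312216 \left(- \frac{1}{43446}\right) = - \frac{98192}{- \frac{1}{128}} - \frac{52036}{7241} = \left(-98192\right) \left(-128\right) - \frac{52036}{7241} = 12568576 - \frac{52036}{7241} = \frac{91009006780}{7241}$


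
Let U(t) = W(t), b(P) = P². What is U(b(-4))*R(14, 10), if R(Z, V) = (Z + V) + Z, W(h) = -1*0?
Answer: 0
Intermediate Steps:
W(h) = 0
R(Z, V) = V + 2*Z (R(Z, V) = (V + Z) + Z = V + 2*Z)
U(t) = 0
U(b(-4))*R(14, 10) = 0*(10 + 2*14) = 0*(10 + 28) = 0*38 = 0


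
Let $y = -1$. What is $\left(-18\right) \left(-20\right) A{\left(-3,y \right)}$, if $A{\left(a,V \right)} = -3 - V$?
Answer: $-720$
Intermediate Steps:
$\left(-18\right) \left(-20\right) A{\left(-3,y \right)} = \left(-18\right) \left(-20\right) \left(-3 - -1\right) = 360 \left(-3 + 1\right) = 360 \left(-2\right) = -720$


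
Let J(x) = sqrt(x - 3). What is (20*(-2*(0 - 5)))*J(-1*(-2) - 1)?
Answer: 200*I*sqrt(2) ≈ 282.84*I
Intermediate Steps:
J(x) = sqrt(-3 + x)
(20*(-2*(0 - 5)))*J(-1*(-2) - 1) = (20*(-2*(0 - 5)))*sqrt(-3 + (-1*(-2) - 1)) = (20*(-2*(-5)))*sqrt(-3 + (2 - 1)) = (20*10)*sqrt(-3 + 1) = 200*sqrt(-2) = 200*(I*sqrt(2)) = 200*I*sqrt(2)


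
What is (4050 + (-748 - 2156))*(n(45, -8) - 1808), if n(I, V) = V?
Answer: -2081136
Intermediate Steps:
(4050 + (-748 - 2156))*(n(45, -8) - 1808) = (4050 + (-748 - 2156))*(-8 - 1808) = (4050 - 2904)*(-1816) = 1146*(-1816) = -2081136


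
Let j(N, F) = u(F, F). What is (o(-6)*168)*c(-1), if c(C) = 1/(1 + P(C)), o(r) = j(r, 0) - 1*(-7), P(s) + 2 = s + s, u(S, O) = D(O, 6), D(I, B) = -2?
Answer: -280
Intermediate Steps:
u(S, O) = -2
j(N, F) = -2
P(s) = -2 + 2*s (P(s) = -2 + (s + s) = -2 + 2*s)
o(r) = 5 (o(r) = -2 - 1*(-7) = -2 + 7 = 5)
c(C) = 1/(-1 + 2*C) (c(C) = 1/(1 + (-2 + 2*C)) = 1/(-1 + 2*C))
(o(-6)*168)*c(-1) = (5*168)/(-1 + 2*(-1)) = 840/(-1 - 2) = 840/(-3) = 840*(-⅓) = -280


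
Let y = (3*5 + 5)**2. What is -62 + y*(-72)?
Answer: -28862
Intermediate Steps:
y = 400 (y = (15 + 5)**2 = 20**2 = 400)
-62 + y*(-72) = -62 + 400*(-72) = -62 - 28800 = -28862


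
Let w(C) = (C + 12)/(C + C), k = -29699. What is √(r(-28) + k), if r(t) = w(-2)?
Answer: I*√118806/2 ≈ 172.34*I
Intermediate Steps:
w(C) = (12 + C)/(2*C) (w(C) = (12 + C)/((2*C)) = (12 + C)*(1/(2*C)) = (12 + C)/(2*C))
r(t) = -5/2 (r(t) = (½)*(12 - 2)/(-2) = (½)*(-½)*10 = -5/2)
√(r(-28) + k) = √(-5/2 - 29699) = √(-59403/2) = I*√118806/2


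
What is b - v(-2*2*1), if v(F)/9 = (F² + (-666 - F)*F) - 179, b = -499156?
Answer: -521521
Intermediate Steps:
v(F) = -1611 + 9*F² + 9*F*(-666 - F) (v(F) = 9*((F² + (-666 - F)*F) - 179) = 9*((F² + F*(-666 - F)) - 179) = 9*(-179 + F² + F*(-666 - F)) = -1611 + 9*F² + 9*F*(-666 - F))
b - v(-2*2*1) = -499156 - (-1611 - 5994*(-2*2)) = -499156 - (-1611 - (-23976)) = -499156 - (-1611 - 5994*(-4)) = -499156 - (-1611 + 23976) = -499156 - 1*22365 = -499156 - 22365 = -521521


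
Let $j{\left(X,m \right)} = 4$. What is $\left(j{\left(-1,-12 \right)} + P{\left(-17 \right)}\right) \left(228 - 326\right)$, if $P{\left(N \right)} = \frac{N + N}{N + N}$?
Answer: $-490$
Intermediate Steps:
$P{\left(N \right)} = 1$ ($P{\left(N \right)} = \frac{2 N}{2 N} = 2 N \frac{1}{2 N} = 1$)
$\left(j{\left(-1,-12 \right)} + P{\left(-17 \right)}\right) \left(228 - 326\right) = \left(4 + 1\right) \left(228 - 326\right) = 5 \left(-98\right) = -490$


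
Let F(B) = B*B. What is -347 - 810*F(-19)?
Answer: -292757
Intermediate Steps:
F(B) = B²
-347 - 810*F(-19) = -347 - 810*(-19)² = -347 - 810*361 = -347 - 292410 = -292757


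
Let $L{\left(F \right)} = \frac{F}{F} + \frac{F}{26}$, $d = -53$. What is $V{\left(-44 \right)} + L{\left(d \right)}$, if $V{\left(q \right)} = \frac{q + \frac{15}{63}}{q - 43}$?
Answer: $- \frac{25435}{47502} \approx -0.53545$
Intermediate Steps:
$V{\left(q \right)} = \frac{\frac{5}{21} + q}{-43 + q}$ ($V{\left(q \right)} = \frac{q + 15 \cdot \frac{1}{63}}{-43 + q} = \frac{q + \frac{5}{21}}{-43 + q} = \frac{\frac{5}{21} + q}{-43 + q}$)
$L{\left(F \right)} = 1 + \frac{F}{26}$ ($L{\left(F \right)} = 1 + F \frac{1}{26} = 1 + \frac{F}{26}$)
$V{\left(-44 \right)} + L{\left(d \right)} = \frac{\frac{5}{21} - 44}{-43 - 44} + \left(1 + \frac{1}{26} \left(-53\right)\right) = \frac{1}{-87} \left(- \frac{919}{21}\right) + \left(1 - \frac{53}{26}\right) = \left(- \frac{1}{87}\right) \left(- \frac{919}{21}\right) - \frac{27}{26} = \frac{919}{1827} - \frac{27}{26} = - \frac{25435}{47502}$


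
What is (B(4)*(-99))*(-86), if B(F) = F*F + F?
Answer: 170280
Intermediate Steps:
B(F) = F + F² (B(F) = F² + F = F + F²)
(B(4)*(-99))*(-86) = ((4*(1 + 4))*(-99))*(-86) = ((4*5)*(-99))*(-86) = (20*(-99))*(-86) = -1980*(-86) = 170280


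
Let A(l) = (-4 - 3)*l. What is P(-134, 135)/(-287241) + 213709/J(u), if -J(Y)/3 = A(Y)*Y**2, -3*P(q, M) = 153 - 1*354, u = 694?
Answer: -136303779473/672082955288808 ≈ -0.00020281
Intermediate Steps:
A(l) = -7*l
P(q, M) = 67 (P(q, M) = -(153 - 1*354)/3 = -(153 - 354)/3 = -1/3*(-201) = 67)
J(Y) = 21*Y**3 (J(Y) = -3*(-7*Y)*Y**2 = -(-21)*Y**3 = 21*Y**3)
P(-134, 135)/(-287241) + 213709/J(u) = 67/(-287241) + 213709/((21*694**3)) = 67*(-1/287241) + 213709/((21*334255384)) = -67/287241 + 213709/7019363064 = -136303779473/672082955288808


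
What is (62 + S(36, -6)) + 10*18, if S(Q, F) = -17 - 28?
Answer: 197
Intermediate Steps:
S(Q, F) = -45
(62 + S(36, -6)) + 10*18 = (62 - 45) + 10*18 = 17 + 180 = 197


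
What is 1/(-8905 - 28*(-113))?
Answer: -1/5741 ≈ -0.00017419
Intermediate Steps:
1/(-8905 - 28*(-113)) = 1/(-8905 + 3164) = 1/(-5741) = -1/5741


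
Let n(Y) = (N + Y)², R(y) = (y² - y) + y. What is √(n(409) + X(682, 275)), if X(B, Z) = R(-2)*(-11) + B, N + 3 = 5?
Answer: √169559 ≈ 411.78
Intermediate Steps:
N = 2 (N = -3 + 5 = 2)
R(y) = y²
n(Y) = (2 + Y)²
X(B, Z) = -44 + B (X(B, Z) = (-2)²*(-11) + B = 4*(-11) + B = -44 + B)
√(n(409) + X(682, 275)) = √((2 + 409)² + (-44 + 682)) = √(411² + 638) = √(168921 + 638) = √169559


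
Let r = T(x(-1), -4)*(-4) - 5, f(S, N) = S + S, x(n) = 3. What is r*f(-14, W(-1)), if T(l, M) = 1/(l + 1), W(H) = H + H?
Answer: 168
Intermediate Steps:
W(H) = 2*H
T(l, M) = 1/(1 + l)
f(S, N) = 2*S
r = -6 (r = -4/(1 + 3) - 5 = -4/4 - 5 = (1/4)*(-4) - 5 = -1 - 5 = -6)
r*f(-14, W(-1)) = -12*(-14) = -6*(-28) = 168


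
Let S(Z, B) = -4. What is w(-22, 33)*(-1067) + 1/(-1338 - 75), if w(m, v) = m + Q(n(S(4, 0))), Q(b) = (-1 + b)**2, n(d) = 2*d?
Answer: -88952590/1413 ≈ -62953.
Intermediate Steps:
w(m, v) = 81 + m (w(m, v) = m + (-1 + 2*(-4))**2 = m + (-1 - 8)**2 = m + (-9)**2 = m + 81 = 81 + m)
w(-22, 33)*(-1067) + 1/(-1338 - 75) = (81 - 22)*(-1067) + 1/(-1338 - 75) = 59*(-1067) + 1/(-1413) = -62953 - 1/1413 = -88952590/1413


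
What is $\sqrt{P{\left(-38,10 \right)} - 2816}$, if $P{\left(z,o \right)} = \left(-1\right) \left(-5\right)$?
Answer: $i \sqrt{2811} \approx 53.019 i$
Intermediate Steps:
$P{\left(z,o \right)} = 5$
$\sqrt{P{\left(-38,10 \right)} - 2816} = \sqrt{5 - 2816} = \sqrt{-2811} = i \sqrt{2811}$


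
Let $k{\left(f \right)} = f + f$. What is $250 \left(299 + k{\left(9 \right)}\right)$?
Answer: $79250$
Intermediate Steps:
$k{\left(f \right)} = 2 f$
$250 \left(299 + k{\left(9 \right)}\right) = 250 \left(299 + 2 \cdot 9\right) = 250 \left(299 + 18\right) = 250 \cdot 317 = 79250$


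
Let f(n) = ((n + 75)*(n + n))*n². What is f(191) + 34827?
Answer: 3706942199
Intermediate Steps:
f(n) = 2*n³*(75 + n) (f(n) = ((75 + n)*(2*n))*n² = (2*n*(75 + n))*n² = 2*n³*(75 + n))
f(191) + 34827 = 2*191³*(75 + 191) + 34827 = 2*6967871*266 + 34827 = 3706907372 + 34827 = 3706942199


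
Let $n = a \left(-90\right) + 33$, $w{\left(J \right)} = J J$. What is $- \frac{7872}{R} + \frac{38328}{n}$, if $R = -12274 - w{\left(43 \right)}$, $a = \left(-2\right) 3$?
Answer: $\frac{181939000}{2697493} \approx 67.447$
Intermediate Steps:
$w{\left(J \right)} = J^{2}$
$a = -6$
$n = 573$ ($n = \left(-6\right) \left(-90\right) + 33 = 540 + 33 = 573$)
$R = -14123$ ($R = -12274 - 43^{2} = -12274 - 1849 = -14123$)
$- \frac{7872}{R} + \frac{38328}{n} = - \frac{7872}{-14123} + \frac{38328}{573} = \left(-7872\right) \left(- \frac{1}{14123}\right) + 38328 \cdot \frac{1}{573} = \frac{7872}{14123} + \frac{12776}{191} = \frac{181939000}{2697493}$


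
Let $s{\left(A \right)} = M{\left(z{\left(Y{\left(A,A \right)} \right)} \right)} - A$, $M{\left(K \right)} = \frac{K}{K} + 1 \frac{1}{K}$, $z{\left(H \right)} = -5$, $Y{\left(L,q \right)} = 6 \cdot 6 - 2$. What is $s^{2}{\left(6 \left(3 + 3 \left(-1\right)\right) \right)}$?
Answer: $\frac{16}{25} \approx 0.64$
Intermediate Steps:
$Y{\left(L,q \right)} = 34$ ($Y{\left(L,q \right)} = 36 - 2 = 34$)
$M{\left(K \right)} = 1 + \frac{1}{K}$
$s{\left(A \right)} = \frac{4}{5} - A$ ($s{\left(A \right)} = \frac{1 - 5}{-5} - A = \left(- \frac{1}{5}\right) \left(-4\right) - A = \frac{4}{5} - A$)
$s^{2}{\left(6 \left(3 + 3 \left(-1\right)\right) \right)} = \left(\frac{4}{5} - 6 \left(3 + 3 \left(-1\right)\right)\right)^{2} = \left(\frac{4}{5} - 6 \left(3 - 3\right)\right)^{2} = \left(\frac{4}{5} - 6 \cdot 0\right)^{2} = \left(\frac{4}{5} - 0\right)^{2} = \left(\frac{4}{5} + 0\right)^{2} = \left(\frac{4}{5}\right)^{2} = \frac{16}{25}$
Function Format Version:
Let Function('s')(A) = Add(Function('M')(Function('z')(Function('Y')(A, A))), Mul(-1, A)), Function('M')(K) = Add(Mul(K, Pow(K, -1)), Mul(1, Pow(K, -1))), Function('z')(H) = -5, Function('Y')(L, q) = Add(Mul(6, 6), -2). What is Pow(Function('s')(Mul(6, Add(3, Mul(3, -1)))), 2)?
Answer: Rational(16, 25) ≈ 0.64000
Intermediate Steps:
Function('Y')(L, q) = 34 (Function('Y')(L, q) = Add(36, -2) = 34)
Function('M')(K) = Add(1, Pow(K, -1))
Function('s')(A) = Add(Rational(4, 5), Mul(-1, A)) (Function('s')(A) = Add(Mul(Pow(-5, -1), Add(1, -5)), Mul(-1, A)) = Add(Mul(Rational(-1, 5), -4), Mul(-1, A)) = Add(Rational(4, 5), Mul(-1, A)))
Pow(Function('s')(Mul(6, Add(3, Mul(3, -1)))), 2) = Pow(Add(Rational(4, 5), Mul(-1, Mul(6, Add(3, Mul(3, -1))))), 2) = Pow(Add(Rational(4, 5), Mul(-1, Mul(6, Add(3, -3)))), 2) = Pow(Add(Rational(4, 5), Mul(-1, Mul(6, 0))), 2) = Pow(Add(Rational(4, 5), Mul(-1, 0)), 2) = Pow(Add(Rational(4, 5), 0), 2) = Pow(Rational(4, 5), 2) = Rational(16, 25)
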